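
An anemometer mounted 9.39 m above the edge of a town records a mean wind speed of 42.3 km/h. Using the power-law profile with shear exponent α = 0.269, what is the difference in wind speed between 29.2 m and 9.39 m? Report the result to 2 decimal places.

15.10 km/h

Power law: V₂ = V₁ · (z₂/z₁)^α = 42.3 × (3.1097)^0.269 = 57.3960 km/h
ΔV = 57.3960 − 42.3 = 15.0960 km/h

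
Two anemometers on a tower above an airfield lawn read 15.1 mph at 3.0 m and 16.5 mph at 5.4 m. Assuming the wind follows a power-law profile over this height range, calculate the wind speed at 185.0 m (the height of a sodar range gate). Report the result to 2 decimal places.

First find α: α = ln(V₂/V₁)/ln(z₂/z₁) = ln(16.5/15.1)/ln(5.4/3.0) = 0.08867/0.58779 = 0.1508
Extrapolate from 5.4 m to 185.0 m: V₃ = 16.5 × (185.0/5.4)^0.1508 = 16.5 × 1.7042 = 28.1190 mph

28.12 mph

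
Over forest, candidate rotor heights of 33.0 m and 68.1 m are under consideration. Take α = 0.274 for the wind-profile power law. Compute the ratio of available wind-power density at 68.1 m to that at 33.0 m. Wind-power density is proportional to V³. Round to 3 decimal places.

Speed ratio: V_B/V_A = (z_B/z_A)^α = (68.1/33.0)^0.274 = (2.0636)^0.274 = 1.21958
Power-density ratio: P_B/P_A = (V_B/V_A)³ = (1.21958)³ = 1.81396

1.814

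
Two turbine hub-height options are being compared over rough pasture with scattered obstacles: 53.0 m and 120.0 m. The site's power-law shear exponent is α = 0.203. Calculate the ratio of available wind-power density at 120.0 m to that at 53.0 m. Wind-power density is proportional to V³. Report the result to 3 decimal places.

1.645

Speed ratio: V_B/V_A = (z_B/z_A)^α = (120.0/53.0)^0.203 = (2.2642)^0.203 = 1.18045
Power-density ratio: P_B/P_A = (V_B/V_A)³ = (1.18045)³ = 1.64489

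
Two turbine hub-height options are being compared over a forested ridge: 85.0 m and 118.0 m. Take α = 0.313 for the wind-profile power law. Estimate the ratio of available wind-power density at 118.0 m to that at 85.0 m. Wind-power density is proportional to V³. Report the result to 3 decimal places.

Speed ratio: V_B/V_A = (z_B/z_A)^α = (118.0/85.0)^0.313 = (1.3882)^0.313 = 1.10813
Power-density ratio: P_B/P_A = (V_B/V_A)³ = (1.10813)³ = 1.36073

1.361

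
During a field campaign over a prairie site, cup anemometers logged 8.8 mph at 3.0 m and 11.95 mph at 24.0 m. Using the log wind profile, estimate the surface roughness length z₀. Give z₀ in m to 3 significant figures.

Log law: V(z) ∝ ln(z/z₀). With r = V₁/V₂ = 8.8/11.95 = 0.73640,
r · ln(z₂/z₀) = ln(z₁/z₀) ⇒ ln z₀ = (ln z₁ − r·ln z₂)/(1 − r)
ln z₀ = (1.09861 − 0.73640×3.17805) / 0.26360 = -4.7106
z₀ = exp(-4.7106) = 0.008999 m

z₀ ≈ 0.00900 m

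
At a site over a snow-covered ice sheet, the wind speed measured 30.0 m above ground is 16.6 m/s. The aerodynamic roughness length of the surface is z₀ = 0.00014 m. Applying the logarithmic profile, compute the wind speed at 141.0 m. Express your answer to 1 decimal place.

Log law: V(z) ∝ ln(z/z₀), so V₂/V₁ = ln(z₂/z₀) / ln(z₁/z₀).
ln(141.0/0.00014) = 13.8226, ln(30.0/0.00014) = 12.2751
V₂ = 16.6 × 13.8226/12.2751 = 16.6 × 1.1261 = 18.6928 m/s

18.7 m/s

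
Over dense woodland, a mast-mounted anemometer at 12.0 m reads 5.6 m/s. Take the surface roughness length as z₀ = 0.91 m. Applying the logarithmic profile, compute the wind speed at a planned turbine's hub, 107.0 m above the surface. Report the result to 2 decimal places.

10.35 m/s

Log law: V(z) ∝ ln(z/z₀), so V₂/V₁ = ln(z₂/z₀) / ln(z₁/z₀).
ln(107.0/0.91) = 4.7671, ln(12.0/0.91) = 2.5792
V₂ = 5.6 × 4.7671/2.5792 = 5.6 × 1.8483 = 10.3504 m/s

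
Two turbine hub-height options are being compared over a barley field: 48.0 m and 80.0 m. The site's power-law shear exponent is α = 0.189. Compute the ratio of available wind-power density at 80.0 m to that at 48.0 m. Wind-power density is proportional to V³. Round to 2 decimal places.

Speed ratio: V_B/V_A = (z_B/z_A)^α = (80.0/48.0)^0.189 = (1.6667)^0.189 = 1.10136
Power-density ratio: P_B/P_A = (V_B/V_A)³ = (1.10136)³ = 1.33594

1.34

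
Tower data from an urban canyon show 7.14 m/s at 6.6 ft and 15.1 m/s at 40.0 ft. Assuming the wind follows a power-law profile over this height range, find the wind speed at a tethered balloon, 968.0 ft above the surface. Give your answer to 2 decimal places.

First find α: α = ln(V₂/V₁)/ln(z₂/z₁) = ln(15.1/7.14)/ln(40.0/6.6) = 0.74898/1.80181 = 0.4157
Extrapolate from 40.0 ft to 968.0 ft: V₃ = 15.1 × (968.0/40.0)^0.4157 = 15.1 × 3.7604 = 56.7813 m/s

56.78 m/s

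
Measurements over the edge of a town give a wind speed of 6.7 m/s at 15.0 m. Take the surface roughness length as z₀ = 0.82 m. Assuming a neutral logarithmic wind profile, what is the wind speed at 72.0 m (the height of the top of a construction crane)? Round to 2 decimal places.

10.32 m/s

Log law: V(z) ∝ ln(z/z₀), so V₂/V₁ = ln(z₂/z₀) / ln(z₁/z₀).
ln(72.0/0.82) = 4.4751, ln(15.0/0.82) = 2.9065
V₂ = 6.7 × 4.4751/2.9065 = 6.7 × 1.5397 = 10.3159 m/s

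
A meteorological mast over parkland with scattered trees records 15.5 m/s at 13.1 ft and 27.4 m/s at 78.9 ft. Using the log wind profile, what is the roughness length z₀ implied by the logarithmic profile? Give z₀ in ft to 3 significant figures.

z₀ ≈ 1.26 ft

Log law: V(z) ∝ ln(z/z₀). With r = V₁/V₂ = 15.5/27.4 = 0.56569,
r · ln(z₂/z₀) = ln(z₁/z₀) ⇒ ln z₀ = (ln z₁ − r·ln z₂)/(1 − r)
ln z₀ = (2.57261 − 0.56569×4.36818) / 0.43431 = 0.2338
z₀ = exp(0.2338) = 1.263 ft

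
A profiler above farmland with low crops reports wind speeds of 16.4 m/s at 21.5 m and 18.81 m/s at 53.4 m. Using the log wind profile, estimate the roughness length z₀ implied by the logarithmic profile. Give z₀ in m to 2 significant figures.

z₀ ≈ 0.044 m

Log law: V(z) ∝ ln(z/z₀). With r = V₁/V₂ = 16.4/18.81 = 0.87188,
r · ln(z₂/z₀) = ln(z₁/z₀) ⇒ ln z₀ = (ln z₁ − r·ln z₂)/(1 − r)
ln z₀ = (3.06805 − 0.87188×3.97781) / 0.12812 = -3.1228
z₀ = exp(-3.1228) = 0.04403 m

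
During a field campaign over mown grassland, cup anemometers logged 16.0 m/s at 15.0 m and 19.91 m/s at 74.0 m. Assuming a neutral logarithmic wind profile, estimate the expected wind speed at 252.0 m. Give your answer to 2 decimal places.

Log law: V ∝ ln(z/z₀). From the pair, with r = V₁/V₂ = 0.80362,
ln z₀ = (ln z₁ − r·ln z₂)/(1 − r) = (2.7081 − 0.80362×4.3041)/0.19638 = -3.8230 → z₀ = 0.02186 m
V₃ = V₁ · ln(z₃/z₀)/ln(z₁/z₀) = 16.0 × 9.3524/6.5310 = 22.9120 m/s

22.91 m/s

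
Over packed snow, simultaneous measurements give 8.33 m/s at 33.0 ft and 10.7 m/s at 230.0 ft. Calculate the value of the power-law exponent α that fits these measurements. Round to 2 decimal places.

α ≈ 0.13

Power law: V₂/V₁ = (z₂/z₁)^α ⇒ α = ln(V₂/V₁) / ln(z₂/z₁)
α = ln(10.7/8.33) / ln(230.0/33.0) = ln(1.2845) / ln(6.9697)
  = 0.25038 / 1.94157 = 0.12896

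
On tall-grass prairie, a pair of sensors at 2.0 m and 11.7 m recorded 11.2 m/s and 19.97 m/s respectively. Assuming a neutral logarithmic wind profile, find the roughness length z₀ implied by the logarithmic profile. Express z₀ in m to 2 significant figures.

z₀ ≈ 0.21 m

Log law: V(z) ∝ ln(z/z₀). With r = V₁/V₂ = 11.2/19.97 = 0.56084,
r · ln(z₂/z₀) = ln(z₁/z₀) ⇒ ln z₀ = (ln z₁ − r·ln z₂)/(1 − r)
ln z₀ = (0.69315 − 0.56084×2.45959) / 0.43916 = -1.5627
z₀ = exp(-1.5627) = 0.2096 m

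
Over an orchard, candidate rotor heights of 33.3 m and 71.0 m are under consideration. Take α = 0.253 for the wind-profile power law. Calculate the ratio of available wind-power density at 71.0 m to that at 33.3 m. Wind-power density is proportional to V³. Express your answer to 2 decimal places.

1.78

Speed ratio: V_B/V_A = (z_B/z_A)^α = (71.0/33.3)^0.253 = (2.1321)^0.253 = 1.21113
Power-density ratio: P_B/P_A = (V_B/V_A)³ = (1.21113)³ = 1.77652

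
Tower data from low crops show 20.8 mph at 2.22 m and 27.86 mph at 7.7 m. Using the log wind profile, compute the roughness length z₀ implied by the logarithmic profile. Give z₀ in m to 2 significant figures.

Log law: V(z) ∝ ln(z/z₀). With r = V₁/V₂ = 20.8/27.86 = 0.74659,
r · ln(z₂/z₀) = ln(z₁/z₀) ⇒ ln z₀ = (ln z₁ − r·ln z₂)/(1 − r)
ln z₀ = (0.79751 − 0.74659×2.04122) / 0.25341 = -2.8667
z₀ = exp(-2.8667) = 0.05689 m

z₀ ≈ 0.057 m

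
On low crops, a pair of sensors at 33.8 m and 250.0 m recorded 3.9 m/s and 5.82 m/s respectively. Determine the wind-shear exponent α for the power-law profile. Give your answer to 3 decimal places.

Power law: V₂/V₁ = (z₂/z₁)^α ⇒ α = ln(V₂/V₁) / ln(z₂/z₁)
α = ln(5.82/3.9) / ln(250.0/33.8) = ln(1.4923) / ln(7.3964)
  = 0.40032 / 2.00100 = 0.20006

α ≈ 0.200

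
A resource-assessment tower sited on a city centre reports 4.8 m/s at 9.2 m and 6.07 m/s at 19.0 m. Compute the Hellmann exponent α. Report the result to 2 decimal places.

Power law: V₂/V₁ = (z₂/z₁)^α ⇒ α = ln(V₂/V₁) / ln(z₂/z₁)
α = ln(6.07/4.8) / ln(19.0/9.2) = ln(1.2646) / ln(2.0652)
  = 0.23474 / 0.72524 = 0.32368

α ≈ 0.32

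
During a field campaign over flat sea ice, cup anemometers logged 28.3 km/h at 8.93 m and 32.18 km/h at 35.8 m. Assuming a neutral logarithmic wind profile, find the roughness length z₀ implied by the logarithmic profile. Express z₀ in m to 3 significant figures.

z₀ ≈ 0.000357 m

Log law: V(z) ∝ ln(z/z₀). With r = V₁/V₂ = 28.3/32.18 = 0.87943,
r · ln(z₂/z₀) = ln(z₁/z₀) ⇒ ln z₀ = (ln z₁ − r·ln z₂)/(1 − r)
ln z₀ = (2.18942 − 0.87943×3.57795) / 0.12057 = -7.9383
z₀ = exp(-7.9383) = 0.0003568 m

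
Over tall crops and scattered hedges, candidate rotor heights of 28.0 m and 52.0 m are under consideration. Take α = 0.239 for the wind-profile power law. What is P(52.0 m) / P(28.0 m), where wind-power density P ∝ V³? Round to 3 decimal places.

Speed ratio: V_B/V_A = (z_B/z_A)^α = (52.0/28.0)^0.239 = (1.8571)^0.239 = 1.15946
Power-density ratio: P_B/P_A = (V_B/V_A)³ = (1.15946)³ = 1.55870

1.559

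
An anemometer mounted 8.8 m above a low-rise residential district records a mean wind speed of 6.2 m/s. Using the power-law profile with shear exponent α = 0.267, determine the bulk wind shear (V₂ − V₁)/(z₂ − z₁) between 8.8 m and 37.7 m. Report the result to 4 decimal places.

0.1018 m/s/m

Power law: V₂ = V₁ · (z₂/z₁)^α = 6.2 × (4.2841)^0.267 = 9.1432 m/s
ΔV/Δz = (9.1432 − 6.2)/(37.7 − 8.8) = 2.9432/28.9000 = 0.10184 m/s/m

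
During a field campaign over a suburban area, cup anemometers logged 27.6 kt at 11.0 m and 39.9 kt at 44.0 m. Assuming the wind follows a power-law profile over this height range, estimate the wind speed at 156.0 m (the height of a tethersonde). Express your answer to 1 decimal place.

First find α: α = ln(V₂/V₁)/ln(z₂/z₁) = ln(39.9/27.6)/ln(44.0/11.0) = 0.36856/1.38629 = 0.2659
Extrapolate from 44.0 m to 156.0 m: V₃ = 39.9 × (156.0/44.0)^0.2659 = 39.9 × 1.4000 = 55.8610 kt

55.9 kt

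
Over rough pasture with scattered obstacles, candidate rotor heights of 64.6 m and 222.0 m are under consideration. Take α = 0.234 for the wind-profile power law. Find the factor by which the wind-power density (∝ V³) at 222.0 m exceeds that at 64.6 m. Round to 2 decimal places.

Speed ratio: V_B/V_A = (z_B/z_A)^α = (222.0/64.6)^0.234 = (3.4365)^0.234 = 1.33491
Power-density ratio: P_B/P_A = (V_B/V_A)³ = (1.33491)³ = 2.37879

2.38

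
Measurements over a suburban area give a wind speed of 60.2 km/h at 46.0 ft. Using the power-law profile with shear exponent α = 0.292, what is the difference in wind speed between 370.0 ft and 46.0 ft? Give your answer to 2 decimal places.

50.46 km/h

Power law: V₂ = V₁ · (z₂/z₁)^α = 60.2 × (8.0435)^0.292 = 110.6588 km/h
ΔV = 110.6588 − 60.2 = 50.4588 km/h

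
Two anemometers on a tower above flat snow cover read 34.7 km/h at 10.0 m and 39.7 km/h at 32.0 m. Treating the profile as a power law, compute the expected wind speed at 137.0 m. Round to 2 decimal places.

First find α: α = ln(V₂/V₁)/ln(z₂/z₁) = ln(39.7/34.7)/ln(32.0/10.0) = 0.13461/1.16315 = 0.1157
Extrapolate from 32.0 m to 137.0 m: V₃ = 39.7 × (137.0/32.0)^0.1157 = 39.7 × 1.1833 = 46.9767 km/h

46.98 km/h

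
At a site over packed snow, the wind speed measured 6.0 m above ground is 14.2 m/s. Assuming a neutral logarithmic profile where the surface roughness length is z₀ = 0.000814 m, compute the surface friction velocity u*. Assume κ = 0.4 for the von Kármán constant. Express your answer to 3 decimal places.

u* ≈ 0.638 m/s

Log law: V(z) = (u*/κ) · ln(z/z₀) ⇒ u* = κ · V / ln(z/z₀)
u* = 0.4 × 14.2 / ln(6.0/0.000814) = 0.4 × 14.2 / 8.9053
   = 5.6800 / 8.9053 = 0.6378 m/s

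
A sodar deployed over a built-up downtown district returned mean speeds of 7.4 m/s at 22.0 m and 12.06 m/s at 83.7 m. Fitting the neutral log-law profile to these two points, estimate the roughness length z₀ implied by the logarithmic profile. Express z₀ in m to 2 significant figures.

Log law: V(z) ∝ ln(z/z₀). With r = V₁/V₂ = 7.4/12.06 = 0.61360,
r · ln(z₂/z₀) = ln(z₁/z₀) ⇒ ln z₀ = (ln z₁ − r·ln z₂)/(1 − r)
ln z₀ = (3.09104 − 0.61360×4.42724) / 0.38640 = 0.9692
z₀ = exp(0.9692) = 2.636 m

z₀ ≈ 2.6 m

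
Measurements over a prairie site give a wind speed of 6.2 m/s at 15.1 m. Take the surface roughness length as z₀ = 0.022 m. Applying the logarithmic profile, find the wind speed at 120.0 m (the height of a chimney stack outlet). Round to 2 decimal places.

Log law: V(z) ∝ ln(z/z₀), so V₂/V₁ = ln(z₂/z₀) / ln(z₁/z₀).
ln(120.0/0.022) = 8.6042, ln(15.1/0.022) = 6.5314
V₂ = 6.2 × 8.6042/6.5314 = 6.2 × 1.3174 = 8.1676 m/s

8.17 m/s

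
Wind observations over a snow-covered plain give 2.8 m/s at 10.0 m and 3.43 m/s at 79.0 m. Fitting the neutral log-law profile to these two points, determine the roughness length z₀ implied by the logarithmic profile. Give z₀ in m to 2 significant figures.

z₀ ≈ 0.0010 m

Log law: V(z) ∝ ln(z/z₀). With r = V₁/V₂ = 2.8/3.43 = 0.81633,
r · ln(z₂/z₀) = ln(z₁/z₀) ⇒ ln z₀ = (ln z₁ − r·ln z₂)/(1 − r)
ln z₀ = (2.30259 − 0.81633×4.36945) / 0.18367 = -6.8835
z₀ = exp(-6.8835) = 0.001025 m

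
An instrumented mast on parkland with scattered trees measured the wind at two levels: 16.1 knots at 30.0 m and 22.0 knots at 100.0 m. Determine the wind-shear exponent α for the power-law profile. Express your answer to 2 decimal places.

α ≈ 0.26

Power law: V₂/V₁ = (z₂/z₁)^α ⇒ α = ln(V₂/V₁) / ln(z₂/z₁)
α = ln(22.0/16.1) / ln(100.0/30.0) = ln(1.3665) / ln(3.3333)
  = 0.31222 / 1.20397 = 0.25933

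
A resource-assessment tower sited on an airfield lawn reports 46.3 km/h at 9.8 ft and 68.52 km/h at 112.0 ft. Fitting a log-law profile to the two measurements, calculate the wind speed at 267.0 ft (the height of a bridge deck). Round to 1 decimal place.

76.4 km/h

Log law: V ∝ ln(z/z₀). From the pair, with r = V₁/V₂ = 0.67572,
ln z₀ = (ln z₁ − r·ln z₂)/(1 − r) = (2.2824 − 0.67572×4.7185)/0.32428 = -2.7938 → z₀ = 0.06119 ft
V₃ = V₁ · ln(z₃/z₀)/ln(z₁/z₀) = 46.3 × 8.3810/5.0762 = 76.4439 km/h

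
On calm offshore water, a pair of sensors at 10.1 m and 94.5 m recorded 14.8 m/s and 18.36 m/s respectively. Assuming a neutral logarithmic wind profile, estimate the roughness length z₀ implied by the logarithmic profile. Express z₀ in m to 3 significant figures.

z₀ ≈ 0.000927 m

Log law: V(z) ∝ ln(z/z₀). With r = V₁/V₂ = 14.8/18.36 = 0.80610,
r · ln(z₂/z₀) = ln(z₁/z₀) ⇒ ln z₀ = (ln z₁ − r·ln z₂)/(1 − r)
ln z₀ = (2.31254 − 0.80610×4.54860) / 0.19390 = -6.9835
z₀ = exp(-6.9835) = 0.0009271 m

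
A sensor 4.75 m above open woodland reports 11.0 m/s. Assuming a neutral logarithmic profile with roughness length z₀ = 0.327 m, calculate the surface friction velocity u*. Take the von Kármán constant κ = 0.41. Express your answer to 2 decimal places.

Log law: V(z) = (u*/κ) · ln(z/z₀) ⇒ u* = κ · V / ln(z/z₀)
u* = 0.41 × 11.0 / ln(4.75/0.327) = 0.41 × 11.0 / 2.6759
   = 4.5100 / 2.6759 = 1.6854 m/s

u* ≈ 1.69 m/s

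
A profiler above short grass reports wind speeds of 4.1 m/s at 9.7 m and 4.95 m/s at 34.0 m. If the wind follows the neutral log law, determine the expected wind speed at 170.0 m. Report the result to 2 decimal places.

6.04 m/s

Log law: V ∝ ln(z/z₀). From the pair, with r = V₁/V₂ = 0.82828,
ln z₀ = (ln z₁ − r·ln z₂)/(1 − r) = (2.2721 − 0.82828×3.5264)/0.17172 = -3.7777 → z₀ = 0.02287 m
V₃ = V₁ · ln(z₃/z₀)/ln(z₁/z₀) = 4.1 × 8.9135/6.0498 = 6.0407 m/s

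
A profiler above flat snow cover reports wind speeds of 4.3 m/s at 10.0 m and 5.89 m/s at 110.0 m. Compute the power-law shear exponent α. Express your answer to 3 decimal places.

Power law: V₂/V₁ = (z₂/z₁)^α ⇒ α = ln(V₂/V₁) / ln(z₂/z₁)
α = ln(5.89/4.3) / ln(110.0/10.0) = ln(1.3698) / ln(11.0000)
  = 0.31464 / 2.39790 = 0.13122

α ≈ 0.131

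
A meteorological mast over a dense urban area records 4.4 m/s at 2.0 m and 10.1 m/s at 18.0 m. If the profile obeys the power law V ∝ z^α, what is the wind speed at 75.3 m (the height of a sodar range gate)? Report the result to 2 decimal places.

First find α: α = ln(V₂/V₁)/ln(z₂/z₁) = ln(10.1/4.4)/ln(18.0/2.0) = 0.83093/2.19722 = 0.3782
Extrapolate from 18.0 m to 75.3 m: V₃ = 10.1 × (75.3/18.0)^0.3782 = 10.1 × 1.7181 = 17.3526 m/s

17.35 m/s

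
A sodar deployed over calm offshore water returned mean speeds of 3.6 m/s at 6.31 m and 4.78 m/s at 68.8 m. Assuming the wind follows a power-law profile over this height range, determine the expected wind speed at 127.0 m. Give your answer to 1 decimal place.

5.1 m/s

First find α: α = ln(V₂/V₁)/ln(z₂/z₁) = ln(4.78/3.6)/ln(68.8/6.31) = 0.28351/2.38907 = 0.1187
Extrapolate from 68.8 m to 127.0 m: V₃ = 4.78 × (127.0/68.8)^0.1187 = 4.78 × 1.0755 = 5.1407 m/s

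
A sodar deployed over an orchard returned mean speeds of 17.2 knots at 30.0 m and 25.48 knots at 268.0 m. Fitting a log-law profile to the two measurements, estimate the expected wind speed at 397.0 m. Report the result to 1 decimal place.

27.0 knots

Log law: V ∝ ln(z/z₀). From the pair, with r = V₁/V₂ = 0.67504,
ln z₀ = (ln z₁ − r·ln z₂)/(1 − r) = (3.4012 − 0.67504×5.5910)/0.32496 = -1.1476 → z₀ = 0.3174 m
V₃ = V₁ · ln(z₃/z₀)/ln(z₁/z₀) = 17.2 × 7.1316/4.5488 = 26.9658 knots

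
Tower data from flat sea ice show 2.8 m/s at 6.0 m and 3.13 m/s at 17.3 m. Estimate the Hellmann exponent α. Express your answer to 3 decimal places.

Power law: V₂/V₁ = (z₂/z₁)^α ⇒ α = ln(V₂/V₁) / ln(z₂/z₁)
α = ln(3.13/2.8) / ln(17.3/6.0) = ln(1.1179) / ln(2.8833)
  = 0.11141 / 1.05895 = 0.10521

α ≈ 0.105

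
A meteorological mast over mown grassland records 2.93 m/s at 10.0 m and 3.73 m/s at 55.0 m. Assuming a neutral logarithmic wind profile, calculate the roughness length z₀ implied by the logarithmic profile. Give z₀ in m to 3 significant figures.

Log law: V(z) ∝ ln(z/z₀). With r = V₁/V₂ = 2.93/3.73 = 0.78552,
r · ln(z₂/z₀) = ln(z₁/z₀) ⇒ ln z₀ = (ln z₁ − r·ln z₂)/(1 − r)
ln z₀ = (2.30259 − 0.78552×4.00733) / 0.21448 = -3.9411
z₀ = exp(-3.9411) = 0.01943 m

z₀ ≈ 0.0194 m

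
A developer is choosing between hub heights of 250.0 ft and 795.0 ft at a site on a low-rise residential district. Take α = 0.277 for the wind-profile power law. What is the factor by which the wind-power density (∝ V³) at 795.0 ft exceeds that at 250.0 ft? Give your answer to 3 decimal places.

Speed ratio: V_B/V_A = (z_B/z_A)^α = (795.0/250.0)^0.277 = (3.1800)^0.277 = 1.37776
Power-density ratio: P_B/P_A = (V_B/V_A)³ = (1.37776)³ = 2.61527

2.615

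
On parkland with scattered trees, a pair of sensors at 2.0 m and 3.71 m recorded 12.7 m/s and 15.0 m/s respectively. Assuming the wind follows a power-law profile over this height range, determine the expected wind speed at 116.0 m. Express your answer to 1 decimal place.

37.9 m/s

First find α: α = ln(V₂/V₁)/ln(z₂/z₁) = ln(15.0/12.7)/ln(3.71/2.0) = 0.16645/0.61788 = 0.2694
Extrapolate from 3.71 m to 116.0 m: V₃ = 15.0 × (116.0/3.71)^0.2694 = 15.0 × 2.5279 = 37.9178 m/s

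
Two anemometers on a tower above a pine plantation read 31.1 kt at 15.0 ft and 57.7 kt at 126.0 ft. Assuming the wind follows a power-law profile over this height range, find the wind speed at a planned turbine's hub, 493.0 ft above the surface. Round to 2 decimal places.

85.75 kt

First find α: α = ln(V₂/V₁)/ln(z₂/z₁) = ln(57.7/31.1)/ln(126.0/15.0) = 0.61805/2.12823 = 0.2904
Extrapolate from 126.0 ft to 493.0 ft: V₃ = 57.7 × (493.0/126.0)^0.2904 = 57.7 × 1.4861 = 85.7500 kt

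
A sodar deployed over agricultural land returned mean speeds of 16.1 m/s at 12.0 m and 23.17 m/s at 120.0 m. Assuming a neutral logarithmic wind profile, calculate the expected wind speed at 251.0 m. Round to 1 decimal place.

25.4 m/s

Log law: V ∝ ln(z/z₀). From the pair, with r = V₁/V₂ = 0.69486,
ln z₀ = (ln z₁ − r·ln z₂)/(1 − r) = (2.4849 − 0.69486×4.7875)/0.30514 = -2.7586 → z₀ = 0.06338 m
V₃ = V₁ · ln(z₃/z₀)/ln(z₁/z₀) = 16.1 × 8.2841/5.2435 = 25.4359 m/s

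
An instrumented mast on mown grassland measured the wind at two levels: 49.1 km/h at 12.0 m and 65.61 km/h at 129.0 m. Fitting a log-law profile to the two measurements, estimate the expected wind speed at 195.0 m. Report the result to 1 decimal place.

68.5 km/h

Log law: V ∝ ln(z/z₀). From the pair, with r = V₁/V₂ = 0.74836,
ln z₀ = (ln z₁ − r·ln z₂)/(1 − r) = (2.4849 − 0.74836×4.8598)/0.25164 = -4.5780 → z₀ = 0.01028 m
V₃ = V₁ · ln(z₃/z₀)/ln(z₁/z₀) = 49.1 × 9.8510/7.0629 = 68.4824 km/h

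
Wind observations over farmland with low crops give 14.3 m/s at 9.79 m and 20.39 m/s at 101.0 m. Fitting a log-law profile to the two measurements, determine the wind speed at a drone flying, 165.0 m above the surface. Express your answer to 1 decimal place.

21.7 m/s

Log law: V ∝ ln(z/z₀). From the pair, with r = V₁/V₂ = 0.70132,
ln z₀ = (ln z₁ − r·ln z₂)/(1 − r) = (2.2814 − 0.70132×4.6151)/0.29868 = -3.1986 → z₀ = 0.04082 m
V₃ = V₁ · ln(z₃/z₀)/ln(z₁/z₀) = 14.3 × 8.3045/5.4799 = 21.6708 m/s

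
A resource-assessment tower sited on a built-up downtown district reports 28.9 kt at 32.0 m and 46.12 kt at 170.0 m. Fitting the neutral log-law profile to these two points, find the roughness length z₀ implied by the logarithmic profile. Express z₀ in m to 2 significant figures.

Log law: V(z) ∝ ln(z/z₀). With r = V₁/V₂ = 28.9/46.12 = 0.62663,
r · ln(z₂/z₀) = ln(z₁/z₀) ⇒ ln z₀ = (ln z₁ − r·ln z₂)/(1 − r)
ln z₀ = (3.46574 − 0.62663×5.13580) / 0.37337 = 0.6629
z₀ = exp(0.6629) = 1.940 m

z₀ ≈ 1.9 m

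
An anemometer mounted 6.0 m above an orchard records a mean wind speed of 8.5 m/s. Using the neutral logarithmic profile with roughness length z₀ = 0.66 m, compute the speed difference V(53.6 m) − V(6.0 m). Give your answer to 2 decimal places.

Log law: V₂ = V₁ · ln(z₂/z₀)/ln(z₁/z₀) = 8.5 × 4.3971/2.2073 = 16.9327 m/s
ΔV = 16.9327 − 8.5 = 8.4327 m/s

8.43 m/s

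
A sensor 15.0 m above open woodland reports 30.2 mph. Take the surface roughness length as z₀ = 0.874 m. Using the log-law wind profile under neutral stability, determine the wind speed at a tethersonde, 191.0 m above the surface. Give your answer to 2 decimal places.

Log law: V(z) ∝ ln(z/z₀), so V₂/V₁ = ln(z₂/z₀) / ln(z₁/z₀).
ln(191.0/0.874) = 5.3869, ln(15.0/0.874) = 2.8427
V₂ = 30.2 × 5.3869/2.8427 = 30.2 × 1.8950 = 57.2288 mph

57.23 mph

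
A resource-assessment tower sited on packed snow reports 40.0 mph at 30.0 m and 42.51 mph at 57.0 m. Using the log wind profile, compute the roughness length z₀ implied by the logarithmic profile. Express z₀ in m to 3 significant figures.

Log law: V(z) ∝ ln(z/z₀). With r = V₁/V₂ = 40.0/42.51 = 0.94096,
r · ln(z₂/z₀) = ln(z₁/z₀) ⇒ ln z₀ = (ln z₁ − r·ln z₂)/(1 − r)
ln z₀ = (3.40120 − 0.94096×4.04305) / 0.05904 = -6.8275
z₀ = exp(-6.8275) = 0.001084 m

z₀ ≈ 0.00108 m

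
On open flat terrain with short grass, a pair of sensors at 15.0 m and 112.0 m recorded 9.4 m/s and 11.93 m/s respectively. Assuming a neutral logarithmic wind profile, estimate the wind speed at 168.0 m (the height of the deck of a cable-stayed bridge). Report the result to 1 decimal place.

12.4 m/s

Log law: V ∝ ln(z/z₀). From the pair, with r = V₁/V₂ = 0.78793,
ln z₀ = (ln z₁ − r·ln z₂)/(1 − r) = (2.7081 − 0.78793×4.7185)/0.21207 = -4.7616 → z₀ = 0.008552 m
V₃ = V₁ · ln(z₃/z₀)/ln(z₁/z₀) = 9.4 × 9.8856/7.4697 = 12.4402 m/s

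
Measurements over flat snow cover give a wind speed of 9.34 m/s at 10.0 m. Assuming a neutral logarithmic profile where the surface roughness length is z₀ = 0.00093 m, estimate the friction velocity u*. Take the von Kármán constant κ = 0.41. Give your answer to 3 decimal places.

u* ≈ 0.413 m/s

Log law: V(z) = (u*/κ) · ln(z/z₀) ⇒ u* = κ · V / ln(z/z₀)
u* = 0.41 × 9.34 / ln(10.0/0.00093) = 0.41 × 9.34 / 9.2829
   = 3.8294 / 9.2829 = 0.4125 m/s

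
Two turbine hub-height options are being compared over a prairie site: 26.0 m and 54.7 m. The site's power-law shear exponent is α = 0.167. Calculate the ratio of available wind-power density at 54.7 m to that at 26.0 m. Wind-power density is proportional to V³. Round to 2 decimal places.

Speed ratio: V_B/V_A = (z_B/z_A)^α = (54.7/26.0)^0.167 = (2.1038)^0.167 = 1.13225
Power-density ratio: P_B/P_A = (V_B/V_A)³ = (1.13225)³ = 1.45154

1.45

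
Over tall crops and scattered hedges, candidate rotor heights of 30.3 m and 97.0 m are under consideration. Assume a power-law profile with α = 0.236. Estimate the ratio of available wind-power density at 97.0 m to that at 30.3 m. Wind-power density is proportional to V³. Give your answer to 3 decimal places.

2.279

Speed ratio: V_B/V_A = (z_B/z_A)^α = (97.0/30.3)^0.236 = (3.2013)^0.236 = 1.31601
Power-density ratio: P_B/P_A = (V_B/V_A)³ = (1.31601)³ = 2.27915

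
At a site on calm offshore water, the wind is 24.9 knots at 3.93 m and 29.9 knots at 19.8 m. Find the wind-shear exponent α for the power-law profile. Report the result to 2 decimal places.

Power law: V₂/V₁ = (z₂/z₁)^α ⇒ α = ln(V₂/V₁) / ln(z₂/z₁)
α = ln(29.9/24.9) / ln(19.8/3.93) = ln(1.2008) / ln(5.0382)
  = 0.18299 / 1.61704 = 0.11316

α ≈ 0.11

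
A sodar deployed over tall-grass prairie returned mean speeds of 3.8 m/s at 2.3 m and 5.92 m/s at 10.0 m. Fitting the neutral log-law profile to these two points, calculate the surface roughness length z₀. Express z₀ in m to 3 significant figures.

Log law: V(z) ∝ ln(z/z₀). With r = V₁/V₂ = 3.8/5.92 = 0.64189,
r · ln(z₂/z₀) = ln(z₁/z₀) ⇒ ln z₀ = (ln z₁ − r·ln z₂)/(1 − r)
ln z₀ = (0.83291 − 0.64189×2.30259) / 0.35811 = -1.8014
z₀ = exp(-1.8014) = 0.1651 m

z₀ ≈ 0.165 m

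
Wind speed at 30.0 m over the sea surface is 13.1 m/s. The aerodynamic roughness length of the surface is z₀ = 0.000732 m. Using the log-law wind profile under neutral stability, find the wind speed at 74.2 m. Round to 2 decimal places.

Log law: V(z) ∝ ln(z/z₀), so V₂/V₁ = ln(z₂/z₀) / ln(z₁/z₀).
ln(74.2/0.000732) = 11.5265, ln(30.0/0.000732) = 10.6209
V₂ = 13.1 × 11.5265/10.6209 = 13.1 × 1.0853 = 14.2169 m/s

14.22 m/s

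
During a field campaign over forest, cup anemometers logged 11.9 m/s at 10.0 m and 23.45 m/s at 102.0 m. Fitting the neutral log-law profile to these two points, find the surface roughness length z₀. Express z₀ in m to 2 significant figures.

Log law: V(z) ∝ ln(z/z₀). With r = V₁/V₂ = 11.9/23.45 = 0.50746,
r · ln(z₂/z₀) = ln(z₁/z₀) ⇒ ln z₀ = (ln z₁ − r·ln z₂)/(1 − r)
ln z₀ = (2.30259 − 0.50746×4.62497) / 0.49254 = -0.0902
z₀ = exp(-0.0902) = 0.9138 m

z₀ ≈ 0.91 m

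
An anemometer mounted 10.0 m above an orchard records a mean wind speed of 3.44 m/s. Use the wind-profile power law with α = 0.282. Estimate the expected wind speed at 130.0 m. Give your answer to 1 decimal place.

Power-law profile: V₂ = V₁ · (z₂/z₁)^α
V₂ = 3.44 × (130.0/10.0)^0.282 = 3.44 × (13.0000)^0.282
    = 3.44 × 2.0613 = 7.0907 m/s

7.1 m/s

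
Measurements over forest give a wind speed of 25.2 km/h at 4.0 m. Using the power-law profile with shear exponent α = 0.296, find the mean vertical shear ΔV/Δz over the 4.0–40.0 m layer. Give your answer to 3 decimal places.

Power law: V₂ = V₁ · (z₂/z₁)^α = 25.2 × (10.0000)^0.296 = 49.8196 km/h
ΔV/Δz = (49.8196 − 25.2)/(40.0 − 4.0) = 24.6196/36.0000 = 0.68388 km/h/m

0.684 km/h/m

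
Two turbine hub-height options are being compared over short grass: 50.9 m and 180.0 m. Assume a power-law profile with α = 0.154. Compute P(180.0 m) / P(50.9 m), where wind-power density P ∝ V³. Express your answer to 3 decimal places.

Speed ratio: V_B/V_A = (z_B/z_A)^α = (180.0/50.9)^0.154 = (3.5363)^0.154 = 1.21472
Power-density ratio: P_B/P_A = (V_B/V_A)³ = (1.21472)³ = 1.79239

1.792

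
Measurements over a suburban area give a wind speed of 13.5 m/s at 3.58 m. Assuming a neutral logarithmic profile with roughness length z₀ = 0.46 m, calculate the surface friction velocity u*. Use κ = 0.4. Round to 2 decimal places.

u* ≈ 2.63 m/s

Log law: V(z) = (u*/κ) · ln(z/z₀) ⇒ u* = κ · V / ln(z/z₀)
u* = 0.4 × 13.5 / ln(3.58/0.46) = 0.4 × 13.5 / 2.0519
   = 5.4000 / 2.0519 = 2.6317 m/s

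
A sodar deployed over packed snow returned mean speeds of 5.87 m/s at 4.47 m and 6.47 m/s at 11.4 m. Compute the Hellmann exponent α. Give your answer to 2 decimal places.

α ≈ 0.10

Power law: V₂/V₁ = (z₂/z₁)^α ⇒ α = ln(V₂/V₁) / ln(z₂/z₁)
α = ln(6.47/5.87) / ln(11.4/4.47) = ln(1.1022) / ln(2.5503)
  = 0.09732 / 0.93622 = 0.10395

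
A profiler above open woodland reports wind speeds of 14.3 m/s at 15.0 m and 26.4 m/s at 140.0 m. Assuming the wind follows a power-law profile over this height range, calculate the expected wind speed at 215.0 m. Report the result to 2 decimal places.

29.70 m/s

First find α: α = ln(V₂/V₁)/ln(z₂/z₁) = ln(26.4/14.3)/ln(140.0/15.0) = 0.61310/2.23359 = 0.2745
Extrapolate from 140.0 m to 215.0 m: V₃ = 26.4 × (215.0/140.0)^0.2745 = 26.4 × 1.1250 = 29.6992 m/s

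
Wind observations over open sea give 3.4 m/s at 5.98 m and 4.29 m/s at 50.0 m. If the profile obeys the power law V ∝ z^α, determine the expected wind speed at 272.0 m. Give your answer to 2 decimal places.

5.16 m/s

First find α: α = ln(V₂/V₁)/ln(z₂/z₁) = ln(4.29/3.4)/ln(50.0/5.98) = 0.23251/2.12360 = 0.1095
Extrapolate from 50.0 m to 272.0 m: V₃ = 4.29 × (272.0/50.0)^0.1095 = 4.29 × 1.2038 = 5.1641 m/s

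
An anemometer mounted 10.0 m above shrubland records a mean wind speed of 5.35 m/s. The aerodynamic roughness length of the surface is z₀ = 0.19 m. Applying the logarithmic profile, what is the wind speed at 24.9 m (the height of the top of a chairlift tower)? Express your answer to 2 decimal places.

6.58 m/s

Log law: V(z) ∝ ln(z/z₀), so V₂/V₁ = ln(z₂/z₀) / ln(z₁/z₀).
ln(24.9/0.19) = 4.8756, ln(10.0/0.19) = 3.9633
V₂ = 5.35 × 4.8756/3.9633 = 5.35 × 1.2302 = 6.5815 m/s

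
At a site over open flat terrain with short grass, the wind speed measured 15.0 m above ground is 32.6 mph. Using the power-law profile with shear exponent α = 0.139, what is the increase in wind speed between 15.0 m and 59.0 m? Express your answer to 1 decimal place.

Power law: V₂ = V₁ · (z₂/z₁)^α = 32.6 × (3.9333)^0.139 = 39.4357 mph
ΔV = 39.4357 − 32.6 = 6.8357 mph

6.8 mph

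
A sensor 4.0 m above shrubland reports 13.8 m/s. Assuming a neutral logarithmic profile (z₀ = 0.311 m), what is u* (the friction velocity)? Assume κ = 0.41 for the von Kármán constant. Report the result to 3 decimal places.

Log law: V(z) = (u*/κ) · ln(z/z₀) ⇒ u* = κ · V / ln(z/z₀)
u* = 0.41 × 13.8 / ln(4.0/0.311) = 0.41 × 13.8 / 2.5543
   = 5.6580 / 2.5543 = 2.2151 m/s

u* ≈ 2.215 m/s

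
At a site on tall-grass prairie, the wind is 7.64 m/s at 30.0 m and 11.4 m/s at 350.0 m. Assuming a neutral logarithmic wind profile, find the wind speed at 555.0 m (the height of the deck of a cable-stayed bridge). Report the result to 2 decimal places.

12.11 m/s

Log law: V ∝ ln(z/z₀). From the pair, with r = V₁/V₂ = 0.67018,
ln z₀ = (ln z₁ − r·ln z₂)/(1 − r) = (3.4012 − 0.67018×5.8579)/0.32982 = -1.5907 → z₀ = 0.2038 m
V₃ = V₁ · ln(z₃/z₀)/ln(z₁/z₀) = 7.64 × 7.9096/4.9919 = 12.1056 m/s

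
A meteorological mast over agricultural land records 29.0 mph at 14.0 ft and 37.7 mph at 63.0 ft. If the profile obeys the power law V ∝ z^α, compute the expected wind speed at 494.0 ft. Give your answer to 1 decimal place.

First find α: α = ln(V₂/V₁)/ln(z₂/z₁) = ln(37.7/29.0)/ln(63.0/14.0) = 0.26236/1.50408 = 0.1744
Extrapolate from 63.0 ft to 494.0 ft: V₃ = 37.7 × (494.0/63.0)^0.1744 = 37.7 × 1.4322 = 53.9951 mph

54.0 mph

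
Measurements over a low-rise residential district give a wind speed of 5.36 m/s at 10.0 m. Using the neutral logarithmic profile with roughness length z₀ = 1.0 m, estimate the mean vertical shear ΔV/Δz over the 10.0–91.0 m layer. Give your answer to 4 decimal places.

Log law: V₂ = V₁ · ln(z₂/z₀)/ln(z₁/z₀) = 5.36 × 4.5109/2.3026 = 10.5005 m/s
ΔV/Δz = (10.5005 − 5.36)/(91.0 − 10.0) = 5.1405/81.0000 = 0.06346 m/s/m

0.0635 m/s/m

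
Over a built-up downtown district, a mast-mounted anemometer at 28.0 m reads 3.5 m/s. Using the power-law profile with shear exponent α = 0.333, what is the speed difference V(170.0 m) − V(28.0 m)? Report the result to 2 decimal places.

2.88 m/s

Power law: V₂ = V₁ · (z₂/z₁)^α = 3.5 × (6.0714)^0.333 = 6.3812 m/s
ΔV = 6.3812 − 3.5 = 2.8812 m/s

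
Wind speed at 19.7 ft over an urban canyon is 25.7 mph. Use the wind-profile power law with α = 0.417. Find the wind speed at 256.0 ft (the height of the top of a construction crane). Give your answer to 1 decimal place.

74.9 mph

Power-law profile: V₂ = V₁ · (z₂/z₁)^α
V₂ = 25.7 × (256.0/19.7)^0.417 = 25.7 × (12.9949)^0.417
    = 25.7 × 2.9137 = 74.8819 mph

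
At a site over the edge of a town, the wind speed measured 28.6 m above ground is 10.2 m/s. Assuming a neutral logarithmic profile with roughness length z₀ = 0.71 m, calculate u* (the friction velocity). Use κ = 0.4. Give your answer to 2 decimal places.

Log law: V(z) = (u*/κ) · ln(z/z₀) ⇒ u* = κ · V / ln(z/z₀)
u* = 0.4 × 10.2 / ln(28.6/0.71) = 0.4 × 10.2 / 3.6959
   = 4.0800 / 3.6959 = 1.1039 m/s

u* ≈ 1.10 m/s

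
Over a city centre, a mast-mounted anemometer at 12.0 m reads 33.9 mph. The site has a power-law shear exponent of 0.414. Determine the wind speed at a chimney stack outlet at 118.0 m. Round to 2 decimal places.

87.33 mph

Power-law profile: V₂ = V₁ · (z₂/z₁)^α
V₂ = 33.9 × (118.0/12.0)^0.414 = 33.9 × (9.8333)^0.414
    = 33.9 × 2.5762 = 87.3329 mph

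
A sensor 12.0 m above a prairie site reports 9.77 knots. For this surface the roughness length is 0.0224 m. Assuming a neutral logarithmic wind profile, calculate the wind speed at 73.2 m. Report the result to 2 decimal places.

12.58 knots

Log law: V(z) ∝ ln(z/z₀), so V₂/V₁ = ln(z₂/z₀) / ln(z₁/z₀).
ln(73.2/0.0224) = 8.0919, ln(12.0/0.0224) = 6.2836
V₂ = 9.77 × 8.0919/6.2836 = 9.77 × 1.2878 = 12.5816 knots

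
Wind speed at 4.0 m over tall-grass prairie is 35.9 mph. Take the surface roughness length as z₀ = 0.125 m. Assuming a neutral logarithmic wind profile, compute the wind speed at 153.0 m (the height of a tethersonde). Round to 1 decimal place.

73.6 mph

Log law: V(z) ∝ ln(z/z₀), so V₂/V₁ = ln(z₂/z₀) / ln(z₁/z₀).
ln(153.0/0.125) = 7.1099, ln(4.0/0.125) = 3.4657
V₂ = 35.9 × 7.1099/3.4657 = 35.9 × 2.0515 = 73.6480 mph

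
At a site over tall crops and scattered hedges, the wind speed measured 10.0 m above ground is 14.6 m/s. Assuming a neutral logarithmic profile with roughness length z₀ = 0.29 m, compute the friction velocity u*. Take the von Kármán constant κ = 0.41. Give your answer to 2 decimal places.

Log law: V(z) = (u*/κ) · ln(z/z₀) ⇒ u* = κ · V / ln(z/z₀)
u* = 0.41 × 14.6 / ln(10.0/0.29) = 0.41 × 14.6 / 3.5405
   = 5.9860 / 3.5405 = 1.6907 m/s

u* ≈ 1.69 m/s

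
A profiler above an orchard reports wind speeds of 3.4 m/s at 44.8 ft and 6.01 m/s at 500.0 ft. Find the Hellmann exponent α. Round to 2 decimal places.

α ≈ 0.24

Power law: V₂/V₁ = (z₂/z₁)^α ⇒ α = ln(V₂/V₁) / ln(z₂/z₁)
α = ln(6.01/3.4) / ln(500.0/44.8) = ln(1.7676) / ln(11.1607)
  = 0.56965 / 2.41240 = 0.23613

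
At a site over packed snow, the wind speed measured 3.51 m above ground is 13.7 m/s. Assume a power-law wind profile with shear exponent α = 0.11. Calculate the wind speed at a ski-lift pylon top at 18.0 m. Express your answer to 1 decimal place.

Power-law profile: V₂ = V₁ · (z₂/z₁)^α
V₂ = 13.7 × (18.0/3.51)^0.11 = 13.7 × (5.1282)^0.11
    = 13.7 × 1.1970 = 16.3990 m/s

16.4 m/s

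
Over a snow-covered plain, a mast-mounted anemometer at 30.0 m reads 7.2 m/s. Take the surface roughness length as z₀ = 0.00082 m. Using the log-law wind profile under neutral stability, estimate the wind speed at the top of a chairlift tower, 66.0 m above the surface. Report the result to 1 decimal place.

7.7 m/s

Log law: V(z) ∝ ln(z/z₀), so V₂/V₁ = ln(z₂/z₀) / ln(z₁/z₀).
ln(66.0/0.00082) = 11.2959, ln(30.0/0.00082) = 10.5074
V₂ = 7.2 × 11.2959/10.5074 = 7.2 × 1.0750 = 7.7403 m/s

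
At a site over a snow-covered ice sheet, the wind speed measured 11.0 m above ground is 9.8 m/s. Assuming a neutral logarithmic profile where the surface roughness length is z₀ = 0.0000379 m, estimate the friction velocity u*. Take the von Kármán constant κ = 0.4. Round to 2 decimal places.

u* ≈ 0.31 m/s

Log law: V(z) = (u*/κ) · ln(z/z₀) ⇒ u* = κ · V / ln(z/z₀)
u* = 0.4 × 9.8 / ln(11.0/0.0000379) = 0.4 × 9.8 / 12.5785
   = 3.9200 / 12.5785 = 0.3116 m/s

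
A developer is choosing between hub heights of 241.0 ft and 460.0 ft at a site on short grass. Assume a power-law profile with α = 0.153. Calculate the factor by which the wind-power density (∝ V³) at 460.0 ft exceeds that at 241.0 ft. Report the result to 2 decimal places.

1.35

Speed ratio: V_B/V_A = (z_B/z_A)^α = (460.0/241.0)^0.153 = (1.9087)^0.153 = 1.10396
Power-density ratio: P_B/P_A = (V_B/V_A)³ = (1.10396)³ = 1.34543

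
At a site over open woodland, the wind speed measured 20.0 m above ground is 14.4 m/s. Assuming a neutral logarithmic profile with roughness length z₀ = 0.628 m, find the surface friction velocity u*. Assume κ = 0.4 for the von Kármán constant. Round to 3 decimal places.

Log law: V(z) = (u*/κ) · ln(z/z₀) ⇒ u* = κ · V / ln(z/z₀)
u* = 0.4 × 14.4 / ln(20.0/0.628) = 0.4 × 14.4 / 3.4609
   = 5.7600 / 3.4609 = 1.6643 m/s

u* ≈ 1.664 m/s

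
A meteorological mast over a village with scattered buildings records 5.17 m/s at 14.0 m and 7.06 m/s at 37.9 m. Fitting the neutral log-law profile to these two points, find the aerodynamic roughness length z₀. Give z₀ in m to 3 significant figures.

z₀ ≈ 0.918 m

Log law: V(z) ∝ ln(z/z₀). With r = V₁/V₂ = 5.17/7.06 = 0.73229,
r · ln(z₂/z₀) = ln(z₁/z₀) ⇒ ln z₀ = (ln z₁ − r·ln z₂)/(1 − r)
ln z₀ = (2.63906 − 0.73229×3.63495) / 0.26771 = -0.0852
z₀ = exp(-0.0852) = 0.9184 m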